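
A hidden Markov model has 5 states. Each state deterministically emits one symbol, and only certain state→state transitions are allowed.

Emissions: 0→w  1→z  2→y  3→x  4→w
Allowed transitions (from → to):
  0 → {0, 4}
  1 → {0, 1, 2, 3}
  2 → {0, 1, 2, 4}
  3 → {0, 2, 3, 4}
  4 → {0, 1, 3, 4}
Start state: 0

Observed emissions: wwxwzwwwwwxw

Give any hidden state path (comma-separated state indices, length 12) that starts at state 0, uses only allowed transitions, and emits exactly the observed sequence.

  t0 'w' -> {0,4}, take 0 (start)
  t1 'w' -> {0,4}, take 4 (0->4 ok)
  t2 'x' -> {3}, take 3 (4->3 ok)
  t3 'w' -> {0,4}, take 4 (3->4 ok)
  t4 'z' -> {1}, take 1 (4->1 ok)
  t5 'w' -> {0,4}, take 0 (1->0 ok)
  t6 'w' -> {0,4}, take 4 (0->4 ok)
  t7 'w' -> {0,4}, take 0 (4->0 ok)
  t8 'w' -> {0,4}, take 4 (0->4 ok)
  t9 'w' -> {0,4}, take 4 (4->4 ok)
  t10 'x' -> {3}, take 3 (4->3 ok)
  t11 'w' -> {0,4}, take 4 (3->4 ok)

0,4,3,4,1,0,4,0,4,4,3,4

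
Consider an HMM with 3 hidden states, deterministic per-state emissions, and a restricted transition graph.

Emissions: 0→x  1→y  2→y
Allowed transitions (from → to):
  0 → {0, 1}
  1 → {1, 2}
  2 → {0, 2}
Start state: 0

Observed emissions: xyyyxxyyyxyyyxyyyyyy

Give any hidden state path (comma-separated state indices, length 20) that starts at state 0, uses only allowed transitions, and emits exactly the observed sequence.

  pos 0: x in {0}, choose 0; start
  pos 1: y in {1,2}, choose 1; 0->1 ok
  pos 2: y in {1,2}, choose 2; 1->2 ok
  pos 3: y in {1,2}, choose 2; 2->2 ok
  pos 4: x in {0}, choose 0; 2->0 ok
  pos 5: x in {0}, choose 0; 0->0 ok
  pos 6: y in {1,2}, choose 1; 0->1 ok
  pos 7: y in {1,2}, choose 1; 1->1 ok
  pos 8: y in {1,2}, choose 2; 1->2 ok
  pos 9: x in {0}, choose 0; 2->0 ok
  pos 10: y in {1,2}, choose 1; 0->1 ok
  pos 11: y in {1,2}, choose 2; 1->2 ok
  pos 12: y in {1,2}, choose 2; 2->2 ok
  pos 13: x in {0}, choose 0; 2->0 ok
  pos 14: y in {1,2}, choose 1; 0->1 ok
  pos 15: y in {1,2}, choose 1; 1->1 ok
  pos 16: y in {1,2}, choose 1; 1->1 ok
  pos 17: y in {1,2}, choose 2; 1->2 ok
  pos 18: y in {1,2}, choose 2; 2->2 ok
  pos 19: y in {1,2}, choose 2; 2->2 ok

0,1,2,2,0,0,1,1,2,0,1,2,2,0,1,1,1,2,2,2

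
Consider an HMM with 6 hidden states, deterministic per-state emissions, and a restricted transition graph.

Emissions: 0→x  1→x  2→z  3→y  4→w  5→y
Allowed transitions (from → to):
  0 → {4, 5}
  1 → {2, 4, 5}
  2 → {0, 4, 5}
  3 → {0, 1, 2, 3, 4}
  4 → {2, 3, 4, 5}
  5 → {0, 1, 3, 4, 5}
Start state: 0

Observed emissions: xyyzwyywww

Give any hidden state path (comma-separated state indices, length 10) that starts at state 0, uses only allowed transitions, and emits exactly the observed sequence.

0,5,3,2,4,5,3,4,4,4

  t0 'x' -> {0,1}, take 0 (start)
  t1 'y' -> {3,5}, take 5 (0->5 ok)
  t2 'y' -> {3,5}, take 3 (5->3 ok)
  t3 'z' -> {2}, take 2 (3->2 ok)
  t4 'w' -> {4}, take 4 (2->4 ok)
  t5 'y' -> {3,5}, take 5 (4->5 ok)
  t6 'y' -> {3,5}, take 3 (5->3 ok)
  t7 'w' -> {4}, take 4 (3->4 ok)
  t8 'w' -> {4}, take 4 (4->4 ok)
  t9 'w' -> {4}, take 4 (4->4 ok)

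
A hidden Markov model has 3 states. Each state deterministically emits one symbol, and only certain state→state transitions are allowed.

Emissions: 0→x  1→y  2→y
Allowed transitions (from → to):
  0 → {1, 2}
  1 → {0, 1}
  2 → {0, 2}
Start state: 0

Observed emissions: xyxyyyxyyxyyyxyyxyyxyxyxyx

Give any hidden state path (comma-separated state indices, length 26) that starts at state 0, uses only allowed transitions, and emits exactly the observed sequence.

  0: obs=x cand={0} pick 0 [start]
  1: obs=y cand={1,2} pick 2 [0->2 ok]
  2: obs=x cand={0} pick 0 [2->0 ok]
  3: obs=y cand={1,2} pick 2 [0->2 ok]
  4: obs=y cand={1,2} pick 2 [2->2 ok]
  5: obs=y cand={1,2} pick 2 [2->2 ok]
  6: obs=x cand={0} pick 0 [2->0 ok]
  7: obs=y cand={1,2} pick 1 [0->1 ok]
  8: obs=y cand={1,2} pick 1 [1->1 ok]
  9: obs=x cand={0} pick 0 [1->0 ok]
  10: obs=y cand={1,2} pick 2 [0->2 ok]
  11: obs=y cand={1,2} pick 2 [2->2 ok]
  12: obs=y cand={1,2} pick 2 [2->2 ok]
  13: obs=x cand={0} pick 0 [2->0 ok]
  14: obs=y cand={1,2} pick 2 [0->2 ok]
  15: obs=y cand={1,2} pick 2 [2->2 ok]
  16: obs=x cand={0} pick 0 [2->0 ok]
  17: obs=y cand={1,2} pick 2 [0->2 ok]
  18: obs=y cand={1,2} pick 2 [2->2 ok]
  19: obs=x cand={0} pick 0 [2->0 ok]
  20: obs=y cand={1,2} pick 2 [0->2 ok]
  21: obs=x cand={0} pick 0 [2->0 ok]
  22: obs=y cand={1,2} pick 2 [0->2 ok]
  23: obs=x cand={0} pick 0 [2->0 ok]
  24: obs=y cand={1,2} pick 1 [0->1 ok]
  25: obs=x cand={0} pick 0 [1->0 ok]

0,2,0,2,2,2,0,1,1,0,2,2,2,0,2,2,0,2,2,0,2,0,2,0,1,0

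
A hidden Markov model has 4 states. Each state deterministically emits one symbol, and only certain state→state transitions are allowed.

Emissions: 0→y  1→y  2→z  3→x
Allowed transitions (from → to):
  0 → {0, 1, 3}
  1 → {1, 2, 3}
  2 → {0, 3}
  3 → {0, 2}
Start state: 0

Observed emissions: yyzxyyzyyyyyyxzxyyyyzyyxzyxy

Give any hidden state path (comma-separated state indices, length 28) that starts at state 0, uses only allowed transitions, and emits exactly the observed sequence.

  [0] y  {0,1}  => 0  start
  [1] y  {0,1}  => 1  0->1 ok
  [2] z  {2}  => 2  1->2 ok
  [3] x  {3}  => 3  2->3 ok
  [4] y  {0,1}  => 0  3->0 ok
  [5] y  {0,1}  => 1  0->1 ok
  [6] z  {2}  => 2  1->2 ok
  [7] y  {0,1}  => 0  2->0 ok
  [8] y  {0,1}  => 0  0->0 ok
  [9] y  {0,1}  => 0  0->0 ok
  [10] y  {0,1}  => 1  0->1 ok
  [11] y  {0,1}  => 1  1->1 ok
  [12] y  {0,1}  => 1  1->1 ok
  [13] x  {3}  => 3  1->3 ok
  [14] z  {2}  => 2  3->2 ok
  [15] x  {3}  => 3  2->3 ok
  [16] y  {0,1}  => 0  3->0 ok
  [17] y  {0,1}  => 0  0->0 ok
  [18] y  {0,1}  => 0  0->0 ok
  [19] y  {0,1}  => 1  0->1 ok
  [20] z  {2}  => 2  1->2 ok
  [21] y  {0,1}  => 0  2->0 ok
  [22] y  {0,1}  => 1  0->1 ok
  [23] x  {3}  => 3  1->3 ok
  [24] z  {2}  => 2  3->2 ok
  [25] y  {0,1}  => 0  2->0 ok
  [26] x  {3}  => 3  0->3 ok
  [27] y  {0,1}  => 0  3->0 ok

0,1,2,3,0,1,2,0,0,0,1,1,1,3,2,3,0,0,0,1,2,0,1,3,2,0,3,0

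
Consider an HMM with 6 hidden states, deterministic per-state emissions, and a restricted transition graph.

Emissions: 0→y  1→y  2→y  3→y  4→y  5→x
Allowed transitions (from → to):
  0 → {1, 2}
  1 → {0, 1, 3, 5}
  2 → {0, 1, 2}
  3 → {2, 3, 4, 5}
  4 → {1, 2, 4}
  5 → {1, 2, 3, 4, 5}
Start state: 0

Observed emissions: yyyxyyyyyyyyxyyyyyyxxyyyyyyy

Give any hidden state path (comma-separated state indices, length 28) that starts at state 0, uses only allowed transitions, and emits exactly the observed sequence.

  0: obs=y cand={0,1,2,3,4} pick 0 [start]
  1: obs=y cand={0,1,2,3,4} pick 2 [0->2 ok]
  2: obs=y cand={0,1,2,3,4} pick 1 [2->1 ok]
  3: obs=x cand={5} pick 5 [1->5 ok]
  4: obs=y cand={0,1,2,3,4} pick 4 [5->4 ok]
  5: obs=y cand={0,1,2,3,4} pick 1 [4->1 ok]
  6: obs=y cand={0,1,2,3,4} pick 3 [1->3 ok]
  7: obs=y cand={0,1,2,3,4} pick 3 [3->3 ok]
  8: obs=y cand={0,1,2,3,4} pick 2 [3->2 ok]
  9: obs=y cand={0,1,2,3,4} pick 0 [2->0 ok]
  10: obs=y cand={0,1,2,3,4} pick 1 [0->1 ok]
  11: obs=y cand={0,1,2,3,4} pick 1 [1->1 ok]
  12: obs=x cand={5} pick 5 [1->5 ok]
  13: obs=y cand={0,1,2,3,4} pick 3 [5->3 ok]
  14: obs=y cand={0,1,2,3,4} pick 4 [3->4 ok]
  15: obs=y cand={0,1,2,3,4} pick 4 [4->4 ok]
  16: obs=y cand={0,1,2,3,4} pick 1 [4->1 ok]
  17: obs=y cand={0,1,2,3,4} pick 1 [1->1 ok]
  18: obs=y cand={0,1,2,3,4} pick 3 [1->3 ok]
  19: obs=x cand={5} pick 5 [3->5 ok]
  20: obs=x cand={5} pick 5 [5->5 ok]
  21: obs=y cand={0,1,2,3,4} pick 1 [5->1 ok]
  22: obs=y cand={0,1,2,3,4} pick 3 [1->3 ok]
  23: obs=y cand={0,1,2,3,4} pick 4 [3->4 ok]
  24: obs=y cand={0,1,2,3,4} pick 2 [4->2 ok]
  25: obs=y cand={0,1,2,3,4} pick 0 [2->0 ok]
  26: obs=y cand={0,1,2,3,4} pick 1 [0->1 ok]
  27: obs=y cand={0,1,2,3,4} pick 0 [1->0 ok]

0,2,1,5,4,1,3,3,2,0,1,1,5,3,4,4,1,1,3,5,5,1,3,4,2,0,1,0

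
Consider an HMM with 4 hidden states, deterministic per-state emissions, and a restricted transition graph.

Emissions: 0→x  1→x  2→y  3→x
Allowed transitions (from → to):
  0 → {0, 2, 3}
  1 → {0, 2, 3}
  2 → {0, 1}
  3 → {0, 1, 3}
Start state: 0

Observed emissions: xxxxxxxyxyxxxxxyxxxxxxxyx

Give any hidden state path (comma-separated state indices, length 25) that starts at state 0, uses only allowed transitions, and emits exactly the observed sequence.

0,0,3,0,3,0,0,2,1,2,0,3,3,3,1,2,1,0,3,1,3,1,0,2,0

  [0] x  {0,1,3}  => 0  start
  [1] x  {0,1,3}  => 0  0->0 ok
  [2] x  {0,1,3}  => 3  0->3 ok
  [3] x  {0,1,3}  => 0  3->0 ok
  [4] x  {0,1,3}  => 3  0->3 ok
  [5] x  {0,1,3}  => 0  3->0 ok
  [6] x  {0,1,3}  => 0  0->0 ok
  [7] y  {2}  => 2  0->2 ok
  [8] x  {0,1,3}  => 1  2->1 ok
  [9] y  {2}  => 2  1->2 ok
  [10] x  {0,1,3}  => 0  2->0 ok
  [11] x  {0,1,3}  => 3  0->3 ok
  [12] x  {0,1,3}  => 3  3->3 ok
  [13] x  {0,1,3}  => 3  3->3 ok
  [14] x  {0,1,3}  => 1  3->1 ok
  [15] y  {2}  => 2  1->2 ok
  [16] x  {0,1,3}  => 1  2->1 ok
  [17] x  {0,1,3}  => 0  1->0 ok
  [18] x  {0,1,3}  => 3  0->3 ok
  [19] x  {0,1,3}  => 1  3->1 ok
  [20] x  {0,1,3}  => 3  1->3 ok
  [21] x  {0,1,3}  => 1  3->1 ok
  [22] x  {0,1,3}  => 0  1->0 ok
  [23] y  {2}  => 2  0->2 ok
  [24] x  {0,1,3}  => 0  2->0 ok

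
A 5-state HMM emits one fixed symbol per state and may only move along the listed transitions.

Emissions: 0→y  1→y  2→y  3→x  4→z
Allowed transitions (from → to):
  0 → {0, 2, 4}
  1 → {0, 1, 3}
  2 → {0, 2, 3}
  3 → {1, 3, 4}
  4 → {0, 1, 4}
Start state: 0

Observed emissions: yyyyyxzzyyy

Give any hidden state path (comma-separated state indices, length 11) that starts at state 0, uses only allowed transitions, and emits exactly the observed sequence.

0,2,2,0,2,3,4,4,0,2,0

  [0] y  {0,1,2}  => 0  start
  [1] y  {0,1,2}  => 2  0->2 ok
  [2] y  {0,1,2}  => 2  2->2 ok
  [3] y  {0,1,2}  => 0  2->0 ok
  [4] y  {0,1,2}  => 2  0->2 ok
  [5] x  {3}  => 3  2->3 ok
  [6] z  {4}  => 4  3->4 ok
  [7] z  {4}  => 4  4->4 ok
  [8] y  {0,1,2}  => 0  4->0 ok
  [9] y  {0,1,2}  => 2  0->2 ok
  [10] y  {0,1,2}  => 0  2->0 ok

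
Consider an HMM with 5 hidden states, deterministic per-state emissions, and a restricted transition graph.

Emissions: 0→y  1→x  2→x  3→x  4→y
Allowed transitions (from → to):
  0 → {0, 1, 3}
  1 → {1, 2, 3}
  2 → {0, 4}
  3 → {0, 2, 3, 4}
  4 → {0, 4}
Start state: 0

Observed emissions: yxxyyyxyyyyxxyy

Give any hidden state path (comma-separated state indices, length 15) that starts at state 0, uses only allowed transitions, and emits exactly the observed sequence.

  t0 'y' -> {0,4}, take 0 (start)
  t1 'x' -> {1,2,3}, take 1 (0->1 ok)
  t2 'x' -> {1,2,3}, take 2 (1->2 ok)
  t3 'y' -> {0,4}, take 4 (2->4 ok)
  t4 'y' -> {0,4}, take 0 (4->0 ok)
  t5 'y' -> {0,4}, take 0 (0->0 ok)
  t6 'x' -> {1,2,3}, take 3 (0->3 ok)
  t7 'y' -> {0,4}, take 4 (3->4 ok)
  t8 'y' -> {0,4}, take 4 (4->4 ok)
  t9 'y' -> {0,4}, take 4 (4->4 ok)
  t10 'y' -> {0,4}, take 0 (4->0 ok)
  t11 'x' -> {1,2,3}, take 3 (0->3 ok)
  t12 'x' -> {1,2,3}, take 2 (3->2 ok)
  t13 'y' -> {0,4}, take 4 (2->4 ok)
  t14 'y' -> {0,4}, take 0 (4->0 ok)

0,1,2,4,0,0,3,4,4,4,0,3,2,4,0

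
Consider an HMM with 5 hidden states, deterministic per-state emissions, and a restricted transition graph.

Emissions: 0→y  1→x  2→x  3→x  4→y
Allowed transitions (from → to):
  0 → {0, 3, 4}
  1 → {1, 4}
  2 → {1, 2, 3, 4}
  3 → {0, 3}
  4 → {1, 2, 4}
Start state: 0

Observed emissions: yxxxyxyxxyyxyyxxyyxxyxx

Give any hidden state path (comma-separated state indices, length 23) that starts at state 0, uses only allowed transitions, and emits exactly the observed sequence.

  0: obs=y cand={0,4} pick 0 [start]
  1: obs=x cand={1,2,3} pick 3 [0->3 ok]
  2: obs=x cand={1,2,3} pick 3 [3->3 ok]
  3: obs=x cand={1,2,3} pick 3 [3->3 ok]
  4: obs=y cand={0,4} pick 0 [3->0 ok]
  5: obs=x cand={1,2,3} pick 3 [0->3 ok]
  6: obs=y cand={0,4} pick 0 [3->0 ok]
  7: obs=x cand={1,2,3} pick 3 [0->3 ok]
  8: obs=x cand={1,2,3} pick 3 [3->3 ok]
  9: obs=y cand={0,4} pick 0 [3->0 ok]
  10: obs=y cand={0,4} pick 0 [0->0 ok]
  11: obs=x cand={1,2,3} pick 3 [0->3 ok]
  12: obs=y cand={0,4} pick 0 [3->0 ok]
  13: obs=y cand={0,4} pick 4 [0->4 ok]
  14: obs=x cand={1,2,3} pick 2 [4->2 ok]
  15: obs=x cand={1,2,3} pick 3 [2->3 ok]
  16: obs=y cand={0,4} pick 0 [3->0 ok]
  17: obs=y cand={0,4} pick 4 [0->4 ok]
  18: obs=x cand={1,2,3} pick 1 [4->1 ok]
  19: obs=x cand={1,2,3} pick 1 [1->1 ok]
  20: obs=y cand={0,4} pick 4 [1->4 ok]
  21: obs=x cand={1,2,3} pick 2 [4->2 ok]
  22: obs=x cand={1,2,3} pick 1 [2->1 ok]

0,3,3,3,0,3,0,3,3,0,0,3,0,4,2,3,0,4,1,1,4,2,1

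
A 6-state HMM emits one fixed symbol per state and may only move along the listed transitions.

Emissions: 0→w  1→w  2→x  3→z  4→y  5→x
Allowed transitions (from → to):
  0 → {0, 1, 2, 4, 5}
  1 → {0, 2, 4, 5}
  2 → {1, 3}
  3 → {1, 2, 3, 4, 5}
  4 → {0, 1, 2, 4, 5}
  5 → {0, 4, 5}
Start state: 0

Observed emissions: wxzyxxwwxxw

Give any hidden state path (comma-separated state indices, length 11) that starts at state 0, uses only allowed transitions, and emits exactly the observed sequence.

0,2,3,4,5,5,0,0,5,5,0

  pos 0: w in {0,1}, choose 0; start
  pos 1: x in {2,5}, choose 2; 0->2 ok
  pos 2: z in {3}, choose 3; 2->3 ok
  pos 3: y in {4}, choose 4; 3->4 ok
  pos 4: x in {2,5}, choose 5; 4->5 ok
  pos 5: x in {2,5}, choose 5; 5->5 ok
  pos 6: w in {0,1}, choose 0; 5->0 ok
  pos 7: w in {0,1}, choose 0; 0->0 ok
  pos 8: x in {2,5}, choose 5; 0->5 ok
  pos 9: x in {2,5}, choose 5; 5->5 ok
  pos 10: w in {0,1}, choose 0; 5->0 ok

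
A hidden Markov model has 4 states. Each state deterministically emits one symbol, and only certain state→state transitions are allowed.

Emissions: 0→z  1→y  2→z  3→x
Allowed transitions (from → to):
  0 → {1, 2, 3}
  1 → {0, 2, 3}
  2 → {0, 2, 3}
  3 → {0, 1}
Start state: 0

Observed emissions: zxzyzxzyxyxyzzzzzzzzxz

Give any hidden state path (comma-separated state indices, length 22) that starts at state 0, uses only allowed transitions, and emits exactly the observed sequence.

0,3,0,1,2,3,0,1,3,1,3,1,2,2,2,2,2,0,2,0,3,0

  pos 0: z in {0,2}, choose 0; start
  pos 1: x in {3}, choose 3; 0->3 ok
  pos 2: z in {0,2}, choose 0; 3->0 ok
  pos 3: y in {1}, choose 1; 0->1 ok
  pos 4: z in {0,2}, choose 2; 1->2 ok
  pos 5: x in {3}, choose 3; 2->3 ok
  pos 6: z in {0,2}, choose 0; 3->0 ok
  pos 7: y in {1}, choose 1; 0->1 ok
  pos 8: x in {3}, choose 3; 1->3 ok
  pos 9: y in {1}, choose 1; 3->1 ok
  pos 10: x in {3}, choose 3; 1->3 ok
  pos 11: y in {1}, choose 1; 3->1 ok
  pos 12: z in {0,2}, choose 2; 1->2 ok
  pos 13: z in {0,2}, choose 2; 2->2 ok
  pos 14: z in {0,2}, choose 2; 2->2 ok
  pos 15: z in {0,2}, choose 2; 2->2 ok
  pos 16: z in {0,2}, choose 2; 2->2 ok
  pos 17: z in {0,2}, choose 0; 2->0 ok
  pos 18: z in {0,2}, choose 2; 0->2 ok
  pos 19: z in {0,2}, choose 0; 2->0 ok
  pos 20: x in {3}, choose 3; 0->3 ok
  pos 21: z in {0,2}, choose 0; 3->0 ok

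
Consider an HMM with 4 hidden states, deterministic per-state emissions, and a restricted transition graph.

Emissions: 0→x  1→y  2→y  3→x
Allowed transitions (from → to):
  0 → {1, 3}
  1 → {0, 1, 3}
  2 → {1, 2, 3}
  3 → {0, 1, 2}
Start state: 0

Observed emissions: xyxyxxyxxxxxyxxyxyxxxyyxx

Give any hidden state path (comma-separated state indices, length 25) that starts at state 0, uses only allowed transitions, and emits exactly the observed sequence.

  pos 0: x in {0,3}, choose 0; start
  pos 1: y in {1,2}, choose 1; 0->1 ok
  pos 2: x in {0,3}, choose 0; 1->0 ok
  pos 3: y in {1,2}, choose 1; 0->1 ok
  pos 4: x in {0,3}, choose 3; 1->3 ok
  pos 5: x in {0,3}, choose 0; 3->0 ok
  pos 6: y in {1,2}, choose 1; 0->1 ok
  pos 7: x in {0,3}, choose 0; 1->0 ok
  pos 8: x in {0,3}, choose 3; 0->3 ok
  pos 9: x in {0,3}, choose 0; 3->0 ok
  pos 10: x in {0,3}, choose 3; 0->3 ok
  pos 11: x in {0,3}, choose 0; 3->0 ok
  pos 12: y in {1,2}, choose 1; 0->1 ok
  pos 13: x in {0,3}, choose 3; 1->3 ok
  pos 14: x in {0,3}, choose 0; 3->0 ok
  pos 15: y in {1,2}, choose 1; 0->1 ok
  pos 16: x in {0,3}, choose 3; 1->3 ok
  pos 17: y in {1,2}, choose 1; 3->1 ok
  pos 18: x in {0,3}, choose 3; 1->3 ok
  pos 19: x in {0,3}, choose 0; 3->0 ok
  pos 20: x in {0,3}, choose 3; 0->3 ok
  pos 21: y in {1,2}, choose 1; 3->1 ok
  pos 22: y in {1,2}, choose 1; 1->1 ok
  pos 23: x in {0,3}, choose 0; 1->0 ok
  pos 24: x in {0,3}, choose 3; 0->3 ok

0,1,0,1,3,0,1,0,3,0,3,0,1,3,0,1,3,1,3,0,3,1,1,0,3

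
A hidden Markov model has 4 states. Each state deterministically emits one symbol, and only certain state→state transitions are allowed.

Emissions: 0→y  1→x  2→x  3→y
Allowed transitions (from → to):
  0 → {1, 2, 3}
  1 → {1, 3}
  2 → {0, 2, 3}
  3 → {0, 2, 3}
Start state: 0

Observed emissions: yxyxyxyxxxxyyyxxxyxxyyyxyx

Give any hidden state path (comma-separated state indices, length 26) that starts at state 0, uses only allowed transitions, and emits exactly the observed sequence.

  [0] y  {0,3}  => 0  start
  [1] x  {1,2}  => 2  0->2 ok
  [2] y  {0,3}  => 3  2->3 ok
  [3] x  {1,2}  => 2  3->2 ok
  [4] y  {0,3}  => 3  2->3 ok
  [5] x  {1,2}  => 2  3->2 ok
  [6] y  {0,3}  => 0  2->0 ok
  [7] x  {1,2}  => 2  0->2 ok
  [8] x  {1,2}  => 2  2->2 ok
  [9] x  {1,2}  => 2  2->2 ok
  [10] x  {1,2}  => 2  2->2 ok
  [11] y  {0,3}  => 3  2->3 ok
  [12] y  {0,3}  => 3  3->3 ok
  [13] y  {0,3}  => 0  3->0 ok
  [14] x  {1,2}  => 1  0->1 ok
  [15] x  {1,2}  => 1  1->1 ok
  [16] x  {1,2}  => 1  1->1 ok
  [17] y  {0,3}  => 3  1->3 ok
  [18] x  {1,2}  => 2  3->2 ok
  [19] x  {1,2}  => 2  2->2 ok
  [20] y  {0,3}  => 3  2->3 ok
  [21] y  {0,3}  => 3  3->3 ok
  [22] y  {0,3}  => 3  3->3 ok
  [23] x  {1,2}  => 2  3->2 ok
  [24] y  {0,3}  => 0  2->0 ok
  [25] x  {1,2}  => 1  0->1 ok

0,2,3,2,3,2,0,2,2,2,2,3,3,0,1,1,1,3,2,2,3,3,3,2,0,1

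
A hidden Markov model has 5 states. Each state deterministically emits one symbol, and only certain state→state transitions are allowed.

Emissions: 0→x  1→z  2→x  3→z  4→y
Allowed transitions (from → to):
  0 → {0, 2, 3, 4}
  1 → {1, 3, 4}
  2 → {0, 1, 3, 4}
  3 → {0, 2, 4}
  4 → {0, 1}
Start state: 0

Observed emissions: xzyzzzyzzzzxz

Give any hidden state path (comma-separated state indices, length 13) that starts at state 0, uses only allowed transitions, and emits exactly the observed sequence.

0,3,4,1,1,1,4,1,1,1,3,0,3

  [0] x  {0,2}  => 0  start
  [1] z  {1,3}  => 3  0->3 ok
  [2] y  {4}  => 4  3->4 ok
  [3] z  {1,3}  => 1  4->1 ok
  [4] z  {1,3}  => 1  1->1 ok
  [5] z  {1,3}  => 1  1->1 ok
  [6] y  {4}  => 4  1->4 ok
  [7] z  {1,3}  => 1  4->1 ok
  [8] z  {1,3}  => 1  1->1 ok
  [9] z  {1,3}  => 1  1->1 ok
  [10] z  {1,3}  => 3  1->3 ok
  [11] x  {0,2}  => 0  3->0 ok
  [12] z  {1,3}  => 3  0->3 ok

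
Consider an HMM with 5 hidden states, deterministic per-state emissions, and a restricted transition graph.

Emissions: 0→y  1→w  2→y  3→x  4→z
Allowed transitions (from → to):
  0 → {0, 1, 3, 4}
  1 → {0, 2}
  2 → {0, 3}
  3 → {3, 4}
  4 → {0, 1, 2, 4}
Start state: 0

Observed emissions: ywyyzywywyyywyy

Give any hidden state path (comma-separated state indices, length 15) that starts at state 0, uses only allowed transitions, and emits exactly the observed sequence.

0,1,2,0,4,0,1,0,1,2,0,0,1,2,0

  0: obs=y cand={0,2} pick 0 [start]
  1: obs=w cand={1} pick 1 [0->1 ok]
  2: obs=y cand={0,2} pick 2 [1->2 ok]
  3: obs=y cand={0,2} pick 0 [2->0 ok]
  4: obs=z cand={4} pick 4 [0->4 ok]
  5: obs=y cand={0,2} pick 0 [4->0 ok]
  6: obs=w cand={1} pick 1 [0->1 ok]
  7: obs=y cand={0,2} pick 0 [1->0 ok]
  8: obs=w cand={1} pick 1 [0->1 ok]
  9: obs=y cand={0,2} pick 2 [1->2 ok]
  10: obs=y cand={0,2} pick 0 [2->0 ok]
  11: obs=y cand={0,2} pick 0 [0->0 ok]
  12: obs=w cand={1} pick 1 [0->1 ok]
  13: obs=y cand={0,2} pick 2 [1->2 ok]
  14: obs=y cand={0,2} pick 0 [2->0 ok]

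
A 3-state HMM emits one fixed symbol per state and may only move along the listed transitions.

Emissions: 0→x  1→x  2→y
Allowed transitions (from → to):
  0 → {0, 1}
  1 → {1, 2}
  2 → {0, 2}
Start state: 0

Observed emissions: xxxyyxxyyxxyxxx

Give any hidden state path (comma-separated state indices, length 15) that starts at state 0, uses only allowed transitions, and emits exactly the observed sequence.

  t0 'x' -> {0,1}, take 0 (start)
  t1 'x' -> {0,1}, take 0 (0->0 ok)
  t2 'x' -> {0,1}, take 1 (0->1 ok)
  t3 'y' -> {2}, take 2 (1->2 ok)
  t4 'y' -> {2}, take 2 (2->2 ok)
  t5 'x' -> {0,1}, take 0 (2->0 ok)
  t6 'x' -> {0,1}, take 1 (0->1 ok)
  t7 'y' -> {2}, take 2 (1->2 ok)
  t8 'y' -> {2}, take 2 (2->2 ok)
  t9 'x' -> {0,1}, take 0 (2->0 ok)
  t10 'x' -> {0,1}, take 1 (0->1 ok)
  t11 'y' -> {2}, take 2 (1->2 ok)
  t12 'x' -> {0,1}, take 0 (2->0 ok)
  t13 'x' -> {0,1}, take 0 (0->0 ok)
  t14 'x' -> {0,1}, take 0 (0->0 ok)

0,0,1,2,2,0,1,2,2,0,1,2,0,0,0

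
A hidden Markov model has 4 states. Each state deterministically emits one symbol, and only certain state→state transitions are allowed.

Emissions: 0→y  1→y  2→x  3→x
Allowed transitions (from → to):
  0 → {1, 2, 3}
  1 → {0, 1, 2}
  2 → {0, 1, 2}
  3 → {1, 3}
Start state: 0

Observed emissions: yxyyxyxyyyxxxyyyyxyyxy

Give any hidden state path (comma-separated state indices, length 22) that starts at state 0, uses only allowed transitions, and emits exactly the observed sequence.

  0: obs=y cand={0,1} pick 0 [start]
  1: obs=x cand={2,3} pick 3 [0->3 ok]
  2: obs=y cand={0,1} pick 1 [3->1 ok]
  3: obs=y cand={0,1} pick 0 [1->0 ok]
  4: obs=x cand={2,3} pick 3 [0->3 ok]
  5: obs=y cand={0,1} pick 1 [3->1 ok]
  6: obs=x cand={2,3} pick 2 [1->2 ok]
  7: obs=y cand={0,1} pick 0 [2->0 ok]
  8: obs=y cand={0,1} pick 1 [0->1 ok]
  9: obs=y cand={0,1} pick 1 [1->1 ok]
  10: obs=x cand={2,3} pick 2 [1->2 ok]
  11: obs=x cand={2,3} pick 2 [2->2 ok]
  12: obs=x cand={2,3} pick 2 [2->2 ok]
  13: obs=y cand={0,1} pick 1 [2->1 ok]
  14: obs=y cand={0,1} pick 0 [1->0 ok]
  15: obs=y cand={0,1} pick 1 [0->1 ok]
  16: obs=y cand={0,1} pick 0 [1->0 ok]
  17: obs=x cand={2,3} pick 2 [0->2 ok]
  18: obs=y cand={0,1} pick 1 [2->1 ok]
  19: obs=y cand={0,1} pick 0 [1->0 ok]
  20: obs=x cand={2,3} pick 2 [0->2 ok]
  21: obs=y cand={0,1} pick 0 [2->0 ok]

0,3,1,0,3,1,2,0,1,1,2,2,2,1,0,1,0,2,1,0,2,0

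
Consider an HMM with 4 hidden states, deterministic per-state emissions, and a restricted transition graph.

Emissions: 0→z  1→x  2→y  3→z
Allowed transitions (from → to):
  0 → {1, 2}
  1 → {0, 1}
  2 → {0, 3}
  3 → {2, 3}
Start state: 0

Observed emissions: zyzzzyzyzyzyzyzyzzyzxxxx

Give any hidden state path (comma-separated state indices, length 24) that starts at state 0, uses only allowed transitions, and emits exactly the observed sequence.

  t0 'z' -> {0,3}, take 0 (start)
  t1 'y' -> {2}, take 2 (0->2 ok)
  t2 'z' -> {0,3}, take 3 (2->3 ok)
  t3 'z' -> {0,3}, take 3 (3->3 ok)
  t4 'z' -> {0,3}, take 3 (3->3 ok)
  t5 'y' -> {2}, take 2 (3->2 ok)
  t6 'z' -> {0,3}, take 3 (2->3 ok)
  t7 'y' -> {2}, take 2 (3->2 ok)
  t8 'z' -> {0,3}, take 3 (2->3 ok)
  t9 'y' -> {2}, take 2 (3->2 ok)
  t10 'z' -> {0,3}, take 0 (2->0 ok)
  t11 'y' -> {2}, take 2 (0->2 ok)
  t12 'z' -> {0,3}, take 3 (2->3 ok)
  t13 'y' -> {2}, take 2 (3->2 ok)
  t14 'z' -> {0,3}, take 0 (2->0 ok)
  t15 'y' -> {2}, take 2 (0->2 ok)
  t16 'z' -> {0,3}, take 3 (2->3 ok)
  t17 'z' -> {0,3}, take 3 (3->3 ok)
  t18 'y' -> {2}, take 2 (3->2 ok)
  t19 'z' -> {0,3}, take 0 (2->0 ok)
  t20 'x' -> {1}, take 1 (0->1 ok)
  t21 'x' -> {1}, take 1 (1->1 ok)
  t22 'x' -> {1}, take 1 (1->1 ok)
  t23 'x' -> {1}, take 1 (1->1 ok)

0,2,3,3,3,2,3,2,3,2,0,2,3,2,0,2,3,3,2,0,1,1,1,1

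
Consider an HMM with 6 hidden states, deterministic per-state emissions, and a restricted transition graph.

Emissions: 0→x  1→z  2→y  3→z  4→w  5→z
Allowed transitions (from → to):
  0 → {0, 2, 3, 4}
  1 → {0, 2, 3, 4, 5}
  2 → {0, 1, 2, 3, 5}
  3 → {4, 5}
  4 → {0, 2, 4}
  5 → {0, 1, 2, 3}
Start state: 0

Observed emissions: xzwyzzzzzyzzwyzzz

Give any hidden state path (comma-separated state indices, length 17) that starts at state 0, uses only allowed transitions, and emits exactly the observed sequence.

  t0 'x' -> {0}, take 0 (start)
  t1 'z' -> {1,3,5}, take 3 (0->3 ok)
  t2 'w' -> {4}, take 4 (3->4 ok)
  t3 'y' -> {2}, take 2 (4->2 ok)
  t4 'z' -> {1,3,5}, take 5 (2->5 ok)
  t5 'z' -> {1,3,5}, take 3 (5->3 ok)
  t6 'z' -> {1,3,5}, take 5 (3->5 ok)
  t7 'z' -> {1,3,5}, take 3 (5->3 ok)
  t8 'z' -> {1,3,5}, take 5 (3->5 ok)
  t9 'y' -> {2}, take 2 (5->2 ok)
  t10 'z' -> {1,3,5}, take 5 (2->5 ok)
  t11 'z' -> {1,3,5}, take 3 (5->3 ok)
  t12 'w' -> {4}, take 4 (3->4 ok)
  t13 'y' -> {2}, take 2 (4->2 ok)
  t14 'z' -> {1,3,5}, take 5 (2->5 ok)
  t15 'z' -> {1,3,5}, take 1 (5->1 ok)
  t16 'z' -> {1,3,5}, take 3 (1->3 ok)

0,3,4,2,5,3,5,3,5,2,5,3,4,2,5,1,3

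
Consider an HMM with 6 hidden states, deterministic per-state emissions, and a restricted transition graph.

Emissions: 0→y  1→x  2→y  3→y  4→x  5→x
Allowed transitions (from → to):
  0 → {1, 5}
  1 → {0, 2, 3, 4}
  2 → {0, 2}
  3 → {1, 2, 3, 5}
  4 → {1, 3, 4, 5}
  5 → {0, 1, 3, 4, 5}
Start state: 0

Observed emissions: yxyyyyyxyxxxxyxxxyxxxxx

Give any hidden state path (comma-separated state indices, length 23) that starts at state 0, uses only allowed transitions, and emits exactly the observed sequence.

  t0 'y' -> {0,2,3}, take 0 (start)
  t1 'x' -> {1,4,5}, take 1 (0->1 ok)
  t2 'y' -> {0,2,3}, take 2 (1->2 ok)
  t3 'y' -> {0,2,3}, take 2 (2->2 ok)
  t4 'y' -> {0,2,3}, take 2 (2->2 ok)
  t5 'y' -> {0,2,3}, take 2 (2->2 ok)
  t6 'y' -> {0,2,3}, take 0 (2->0 ok)
  t7 'x' -> {1,4,5}, take 5 (0->5 ok)
  t8 'y' -> {0,2,3}, take 3 (5->3 ok)
  t9 'x' -> {1,4,5}, take 1 (3->1 ok)
  t10 'x' -> {1,4,5}, take 4 (1->4 ok)
  t11 'x' -> {1,4,5}, take 4 (4->4 ok)
  t12 'x' -> {1,4,5}, take 5 (4->5 ok)
  t13 'y' -> {0,2,3}, take 3 (5->3 ok)
  t14 'x' -> {1,4,5}, take 5 (3->5 ok)
  t15 'x' -> {1,4,5}, take 5 (5->5 ok)
  t16 'x' -> {1,4,5}, take 5 (5->5 ok)
  t17 'y' -> {0,2,3}, take 0 (5->0 ok)
  t18 'x' -> {1,4,5}, take 5 (0->5 ok)
  t19 'x' -> {1,4,5}, take 1 (5->1 ok)
  t20 'x' -> {1,4,5}, take 4 (1->4 ok)
  t21 'x' -> {1,4,5}, take 1 (4->1 ok)
  t22 'x' -> {1,4,5}, take 4 (1->4 ok)

0,1,2,2,2,2,0,5,3,1,4,4,5,3,5,5,5,0,5,1,4,1,4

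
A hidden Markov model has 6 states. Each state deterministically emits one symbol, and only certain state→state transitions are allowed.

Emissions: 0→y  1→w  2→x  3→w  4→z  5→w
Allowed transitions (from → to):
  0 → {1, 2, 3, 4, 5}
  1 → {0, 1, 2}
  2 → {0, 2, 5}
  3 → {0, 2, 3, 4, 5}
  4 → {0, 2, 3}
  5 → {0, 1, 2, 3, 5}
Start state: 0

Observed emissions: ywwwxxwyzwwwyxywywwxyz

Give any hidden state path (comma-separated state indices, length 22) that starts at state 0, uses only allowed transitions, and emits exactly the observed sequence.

  [0] y  {0}  => 0  start
  [1] w  {1,3,5}  => 5  0->5 ok
  [2] w  {1,3,5}  => 1  5->1 ok
  [3] w  {1,3,5}  => 1  1->1 ok
  [4] x  {2}  => 2  1->2 ok
  [5] x  {2}  => 2  2->2 ok
  [6] w  {1,3,5}  => 5  2->5 ok
  [7] y  {0}  => 0  5->0 ok
  [8] z  {4}  => 4  0->4 ok
  [9] w  {1,3,5}  => 3  4->3 ok
  [10] w  {1,3,5}  => 3  3->3 ok
  [11] w  {1,3,5}  => 5  3->5 ok
  [12] y  {0}  => 0  5->0 ok
  [13] x  {2}  => 2  0->2 ok
  [14] y  {0}  => 0  2->0 ok
  [15] w  {1,3,5}  => 3  0->3 ok
  [16] y  {0}  => 0  3->0 ok
  [17] w  {1,3,5}  => 3  0->3 ok
  [18] w  {1,3,5}  => 5  3->5 ok
  [19] x  {2}  => 2  5->2 ok
  [20] y  {0}  => 0  2->0 ok
  [21] z  {4}  => 4  0->4 ok

0,5,1,1,2,2,5,0,4,3,3,5,0,2,0,3,0,3,5,2,0,4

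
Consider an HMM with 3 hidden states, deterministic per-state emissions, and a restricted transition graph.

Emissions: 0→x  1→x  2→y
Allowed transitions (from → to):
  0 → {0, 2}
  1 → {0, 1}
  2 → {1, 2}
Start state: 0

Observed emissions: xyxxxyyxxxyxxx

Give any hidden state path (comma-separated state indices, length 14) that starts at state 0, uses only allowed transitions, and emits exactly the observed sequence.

  [0] x  {0,1}  => 0  start
  [1] y  {2}  => 2  0->2 ok
  [2] x  {0,1}  => 1  2->1 ok
  [3] x  {0,1}  => 0  1->0 ok
  [4] x  {0,1}  => 0  0->0 ok
  [5] y  {2}  => 2  0->2 ok
  [6] y  {2}  => 2  2->2 ok
  [7] x  {0,1}  => 1  2->1 ok
  [8] x  {0,1}  => 1  1->1 ok
  [9] x  {0,1}  => 0  1->0 ok
  [10] y  {2}  => 2  0->2 ok
  [11] x  {0,1}  => 1  2->1 ok
  [12] x  {0,1}  => 1  1->1 ok
  [13] x  {0,1}  => 0  1->0 ok

0,2,1,0,0,2,2,1,1,0,2,1,1,0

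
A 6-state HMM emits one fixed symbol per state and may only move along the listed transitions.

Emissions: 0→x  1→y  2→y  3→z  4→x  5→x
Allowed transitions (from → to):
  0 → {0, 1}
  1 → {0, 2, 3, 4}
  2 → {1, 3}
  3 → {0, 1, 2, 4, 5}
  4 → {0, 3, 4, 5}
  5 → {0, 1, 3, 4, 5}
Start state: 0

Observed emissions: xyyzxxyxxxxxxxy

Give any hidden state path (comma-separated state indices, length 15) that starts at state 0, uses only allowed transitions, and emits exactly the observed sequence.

0,1,2,3,0,0,1,4,5,4,0,0,0,0,1

  0: obs=x cand={0,4,5} pick 0 [start]
  1: obs=y cand={1,2} pick 1 [0->1 ok]
  2: obs=y cand={1,2} pick 2 [1->2 ok]
  3: obs=z cand={3} pick 3 [2->3 ok]
  4: obs=x cand={0,4,5} pick 0 [3->0 ok]
  5: obs=x cand={0,4,5} pick 0 [0->0 ok]
  6: obs=y cand={1,2} pick 1 [0->1 ok]
  7: obs=x cand={0,4,5} pick 4 [1->4 ok]
  8: obs=x cand={0,4,5} pick 5 [4->5 ok]
  9: obs=x cand={0,4,5} pick 4 [5->4 ok]
  10: obs=x cand={0,4,5} pick 0 [4->0 ok]
  11: obs=x cand={0,4,5} pick 0 [0->0 ok]
  12: obs=x cand={0,4,5} pick 0 [0->0 ok]
  13: obs=x cand={0,4,5} pick 0 [0->0 ok]
  14: obs=y cand={1,2} pick 1 [0->1 ok]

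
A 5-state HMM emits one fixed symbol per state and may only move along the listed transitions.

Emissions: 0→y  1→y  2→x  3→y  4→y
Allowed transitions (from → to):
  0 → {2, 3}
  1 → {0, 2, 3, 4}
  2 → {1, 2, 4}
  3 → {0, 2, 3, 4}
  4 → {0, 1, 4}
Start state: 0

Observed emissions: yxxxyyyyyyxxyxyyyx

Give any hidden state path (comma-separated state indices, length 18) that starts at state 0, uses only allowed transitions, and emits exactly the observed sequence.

0,2,2,2,1,3,3,4,1,0,2,2,1,2,4,4,1,2

  [0] y  {0,1,3,4}  => 0  start
  [1] x  {2}  => 2  0->2 ok
  [2] x  {2}  => 2  2->2 ok
  [3] x  {2}  => 2  2->2 ok
  [4] y  {0,1,3,4}  => 1  2->1 ok
  [5] y  {0,1,3,4}  => 3  1->3 ok
  [6] y  {0,1,3,4}  => 3  3->3 ok
  [7] y  {0,1,3,4}  => 4  3->4 ok
  [8] y  {0,1,3,4}  => 1  4->1 ok
  [9] y  {0,1,3,4}  => 0  1->0 ok
  [10] x  {2}  => 2  0->2 ok
  [11] x  {2}  => 2  2->2 ok
  [12] y  {0,1,3,4}  => 1  2->1 ok
  [13] x  {2}  => 2  1->2 ok
  [14] y  {0,1,3,4}  => 4  2->4 ok
  [15] y  {0,1,3,4}  => 4  4->4 ok
  [16] y  {0,1,3,4}  => 1  4->1 ok
  [17] x  {2}  => 2  1->2 ok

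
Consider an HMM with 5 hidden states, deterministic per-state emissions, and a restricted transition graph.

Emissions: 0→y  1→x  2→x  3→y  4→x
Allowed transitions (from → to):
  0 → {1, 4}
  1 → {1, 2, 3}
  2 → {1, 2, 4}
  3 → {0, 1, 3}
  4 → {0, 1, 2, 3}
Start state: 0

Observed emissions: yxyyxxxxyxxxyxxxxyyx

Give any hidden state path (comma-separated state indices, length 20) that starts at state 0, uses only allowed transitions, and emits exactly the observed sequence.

0,1,3,0,1,2,2,4,0,1,2,4,0,4,1,2,4,3,0,4

  pos 0: y in {0,3}, choose 0; start
  pos 1: x in {1,2,4}, choose 1; 0->1 ok
  pos 2: y in {0,3}, choose 3; 1->3 ok
  pos 3: y in {0,3}, choose 0; 3->0 ok
  pos 4: x in {1,2,4}, choose 1; 0->1 ok
  pos 5: x in {1,2,4}, choose 2; 1->2 ok
  pos 6: x in {1,2,4}, choose 2; 2->2 ok
  pos 7: x in {1,2,4}, choose 4; 2->4 ok
  pos 8: y in {0,3}, choose 0; 4->0 ok
  pos 9: x in {1,2,4}, choose 1; 0->1 ok
  pos 10: x in {1,2,4}, choose 2; 1->2 ok
  pos 11: x in {1,2,4}, choose 4; 2->4 ok
  pos 12: y in {0,3}, choose 0; 4->0 ok
  pos 13: x in {1,2,4}, choose 4; 0->4 ok
  pos 14: x in {1,2,4}, choose 1; 4->1 ok
  pos 15: x in {1,2,4}, choose 2; 1->2 ok
  pos 16: x in {1,2,4}, choose 4; 2->4 ok
  pos 17: y in {0,3}, choose 3; 4->3 ok
  pos 18: y in {0,3}, choose 0; 3->0 ok
  pos 19: x in {1,2,4}, choose 4; 0->4 ok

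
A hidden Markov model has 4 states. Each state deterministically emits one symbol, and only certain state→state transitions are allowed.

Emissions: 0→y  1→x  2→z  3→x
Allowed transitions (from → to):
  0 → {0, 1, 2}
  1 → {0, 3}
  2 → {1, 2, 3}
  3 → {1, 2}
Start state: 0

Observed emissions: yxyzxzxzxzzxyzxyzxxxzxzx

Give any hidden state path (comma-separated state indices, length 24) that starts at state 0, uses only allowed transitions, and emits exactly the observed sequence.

0,1,0,2,3,2,3,2,3,2,2,1,0,2,1,0,2,3,1,3,2,3,2,1

  pos 0: y in {0}, choose 0; start
  pos 1: x in {1,3}, choose 1; 0->1 ok
  pos 2: y in {0}, choose 0; 1->0 ok
  pos 3: z in {2}, choose 2; 0->2 ok
  pos 4: x in {1,3}, choose 3; 2->3 ok
  pos 5: z in {2}, choose 2; 3->2 ok
  pos 6: x in {1,3}, choose 3; 2->3 ok
  pos 7: z in {2}, choose 2; 3->2 ok
  pos 8: x in {1,3}, choose 3; 2->3 ok
  pos 9: z in {2}, choose 2; 3->2 ok
  pos 10: z in {2}, choose 2; 2->2 ok
  pos 11: x in {1,3}, choose 1; 2->1 ok
  pos 12: y in {0}, choose 0; 1->0 ok
  pos 13: z in {2}, choose 2; 0->2 ok
  pos 14: x in {1,3}, choose 1; 2->1 ok
  pos 15: y in {0}, choose 0; 1->0 ok
  pos 16: z in {2}, choose 2; 0->2 ok
  pos 17: x in {1,3}, choose 3; 2->3 ok
  pos 18: x in {1,3}, choose 1; 3->1 ok
  pos 19: x in {1,3}, choose 3; 1->3 ok
  pos 20: z in {2}, choose 2; 3->2 ok
  pos 21: x in {1,3}, choose 3; 2->3 ok
  pos 22: z in {2}, choose 2; 3->2 ok
  pos 23: x in {1,3}, choose 1; 2->1 ok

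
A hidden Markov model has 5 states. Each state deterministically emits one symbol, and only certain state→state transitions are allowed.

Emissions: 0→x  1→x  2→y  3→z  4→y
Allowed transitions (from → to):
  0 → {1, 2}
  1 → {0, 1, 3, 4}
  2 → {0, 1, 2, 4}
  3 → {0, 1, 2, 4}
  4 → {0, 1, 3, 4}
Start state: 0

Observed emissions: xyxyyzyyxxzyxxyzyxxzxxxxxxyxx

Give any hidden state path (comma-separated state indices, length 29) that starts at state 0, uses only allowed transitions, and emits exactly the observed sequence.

0,2,0,2,4,3,2,2,0,1,3,4,0,1,4,3,2,0,1,3,1,1,0,1,0,1,4,0,1

  [0] x  {0,1}  => 0  start
  [1] y  {2,4}  => 2  0->2 ok
  [2] x  {0,1}  => 0  2->0 ok
  [3] y  {2,4}  => 2  0->2 ok
  [4] y  {2,4}  => 4  2->4 ok
  [5] z  {3}  => 3  4->3 ok
  [6] y  {2,4}  => 2  3->2 ok
  [7] y  {2,4}  => 2  2->2 ok
  [8] x  {0,1}  => 0  2->0 ok
  [9] x  {0,1}  => 1  0->1 ok
  [10] z  {3}  => 3  1->3 ok
  [11] y  {2,4}  => 4  3->4 ok
  [12] x  {0,1}  => 0  4->0 ok
  [13] x  {0,1}  => 1  0->1 ok
  [14] y  {2,4}  => 4  1->4 ok
  [15] z  {3}  => 3  4->3 ok
  [16] y  {2,4}  => 2  3->2 ok
  [17] x  {0,1}  => 0  2->0 ok
  [18] x  {0,1}  => 1  0->1 ok
  [19] z  {3}  => 3  1->3 ok
  [20] x  {0,1}  => 1  3->1 ok
  [21] x  {0,1}  => 1  1->1 ok
  [22] x  {0,1}  => 0  1->0 ok
  [23] x  {0,1}  => 1  0->1 ok
  [24] x  {0,1}  => 0  1->0 ok
  [25] x  {0,1}  => 1  0->1 ok
  [26] y  {2,4}  => 4  1->4 ok
  [27] x  {0,1}  => 0  4->0 ok
  [28] x  {0,1}  => 1  0->1 ok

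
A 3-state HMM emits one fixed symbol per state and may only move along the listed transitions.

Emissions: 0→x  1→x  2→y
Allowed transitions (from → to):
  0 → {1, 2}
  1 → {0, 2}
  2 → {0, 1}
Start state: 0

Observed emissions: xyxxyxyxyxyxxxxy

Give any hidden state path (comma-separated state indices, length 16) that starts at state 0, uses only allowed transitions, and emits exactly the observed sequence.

  0: obs=x cand={0,1} pick 0 [start]
  1: obs=y cand={2} pick 2 [0->2 ok]
  2: obs=x cand={0,1} pick 1 [2->1 ok]
  3: obs=x cand={0,1} pick 0 [1->0 ok]
  4: obs=y cand={2} pick 2 [0->2 ok]
  5: obs=x cand={0,1} pick 1 [2->1 ok]
  6: obs=y cand={2} pick 2 [1->2 ok]
  7: obs=x cand={0,1} pick 1 [2->1 ok]
  8: obs=y cand={2} pick 2 [1->2 ok]
  9: obs=x cand={0,1} pick 0 [2->0 ok]
  10: obs=y cand={2} pick 2 [0->2 ok]
  11: obs=x cand={0,1} pick 1 [2->1 ok]
  12: obs=x cand={0,1} pick 0 [1->0 ok]
  13: obs=x cand={0,1} pick 1 [0->1 ok]
  14: obs=x cand={0,1} pick 0 [1->0 ok]
  15: obs=y cand={2} pick 2 [0->2 ok]

0,2,1,0,2,1,2,1,2,0,2,1,0,1,0,2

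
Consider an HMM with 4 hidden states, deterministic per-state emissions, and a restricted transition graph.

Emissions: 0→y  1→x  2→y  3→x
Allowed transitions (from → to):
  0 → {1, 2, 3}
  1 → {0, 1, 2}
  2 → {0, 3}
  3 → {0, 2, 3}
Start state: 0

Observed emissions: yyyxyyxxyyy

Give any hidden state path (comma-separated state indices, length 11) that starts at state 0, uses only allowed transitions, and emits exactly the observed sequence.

0,2,0,1,2,0,3,3,0,2,0

  [0] y  {0,2}  => 0  start
  [1] y  {0,2}  => 2  0->2 ok
  [2] y  {0,2}  => 0  2->0 ok
  [3] x  {1,3}  => 1  0->1 ok
  [4] y  {0,2}  => 2  1->2 ok
  [5] y  {0,2}  => 0  2->0 ok
  [6] x  {1,3}  => 3  0->3 ok
  [7] x  {1,3}  => 3  3->3 ok
  [8] y  {0,2}  => 0  3->0 ok
  [9] y  {0,2}  => 2  0->2 ok
  [10] y  {0,2}  => 0  2->0 ok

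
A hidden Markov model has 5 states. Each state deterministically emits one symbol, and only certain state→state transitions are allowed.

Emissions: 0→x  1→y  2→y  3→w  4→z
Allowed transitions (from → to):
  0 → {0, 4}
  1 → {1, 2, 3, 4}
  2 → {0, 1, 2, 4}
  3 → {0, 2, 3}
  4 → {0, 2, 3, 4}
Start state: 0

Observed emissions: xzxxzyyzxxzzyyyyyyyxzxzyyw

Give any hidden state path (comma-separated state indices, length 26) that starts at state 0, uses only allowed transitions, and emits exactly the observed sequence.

  pos 0: x in {0}, choose 0; start
  pos 1: z in {4}, choose 4; 0->4 ok
  pos 2: x in {0}, choose 0; 4->0 ok
  pos 3: x in {0}, choose 0; 0->0 ok
  pos 4: z in {4}, choose 4; 0->4 ok
  pos 5: y in {1,2}, choose 2; 4->2 ok
  pos 6: y in {1,2}, choose 2; 2->2 ok
  pos 7: z in {4}, choose 4; 2->4 ok
  pos 8: x in {0}, choose 0; 4->0 ok
  pos 9: x in {0}, choose 0; 0->0 ok
  pos 10: z in {4}, choose 4; 0->4 ok
  pos 11: z in {4}, choose 4; 4->4 ok
  pos 12: y in {1,2}, choose 2; 4->2 ok
  pos 13: y in {1,2}, choose 2; 2->2 ok
  pos 14: y in {1,2}, choose 1; 2->1 ok
  pos 15: y in {1,2}, choose 2; 1->2 ok
  pos 16: y in {1,2}, choose 1; 2->1 ok
  pos 17: y in {1,2}, choose 2; 1->2 ok
  pos 18: y in {1,2}, choose 2; 2->2 ok
  pos 19: x in {0}, choose 0; 2->0 ok
  pos 20: z in {4}, choose 4; 0->4 ok
  pos 21: x in {0}, choose 0; 4->0 ok
  pos 22: z in {4}, choose 4; 0->4 ok
  pos 23: y in {1,2}, choose 2; 4->2 ok
  pos 24: y in {1,2}, choose 1; 2->1 ok
  pos 25: w in {3}, choose 3; 1->3 ok

0,4,0,0,4,2,2,4,0,0,4,4,2,2,1,2,1,2,2,0,4,0,4,2,1,3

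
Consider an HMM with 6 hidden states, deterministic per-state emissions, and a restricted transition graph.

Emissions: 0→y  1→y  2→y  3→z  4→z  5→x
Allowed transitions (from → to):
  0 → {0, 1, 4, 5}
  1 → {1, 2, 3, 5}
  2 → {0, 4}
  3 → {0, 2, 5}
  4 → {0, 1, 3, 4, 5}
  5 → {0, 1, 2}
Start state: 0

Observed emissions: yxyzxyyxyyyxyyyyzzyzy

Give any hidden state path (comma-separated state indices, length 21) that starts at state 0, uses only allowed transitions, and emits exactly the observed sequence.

0,5,1,3,5,2,0,5,2,0,0,5,1,2,0,0,4,3,2,4,0

  t0 'y' -> {0,1,2}, take 0 (start)
  t1 'x' -> {5}, take 5 (0->5 ok)
  t2 'y' -> {0,1,2}, take 1 (5->1 ok)
  t3 'z' -> {3,4}, take 3 (1->3 ok)
  t4 'x' -> {5}, take 5 (3->5 ok)
  t5 'y' -> {0,1,2}, take 2 (5->2 ok)
  t6 'y' -> {0,1,2}, take 0 (2->0 ok)
  t7 'x' -> {5}, take 5 (0->5 ok)
  t8 'y' -> {0,1,2}, take 2 (5->2 ok)
  t9 'y' -> {0,1,2}, take 0 (2->0 ok)
  t10 'y' -> {0,1,2}, take 0 (0->0 ok)
  t11 'x' -> {5}, take 5 (0->5 ok)
  t12 'y' -> {0,1,2}, take 1 (5->1 ok)
  t13 'y' -> {0,1,2}, take 2 (1->2 ok)
  t14 'y' -> {0,1,2}, take 0 (2->0 ok)
  t15 'y' -> {0,1,2}, take 0 (0->0 ok)
  t16 'z' -> {3,4}, take 4 (0->4 ok)
  t17 'z' -> {3,4}, take 3 (4->3 ok)
  t18 'y' -> {0,1,2}, take 2 (3->2 ok)
  t19 'z' -> {3,4}, take 4 (2->4 ok)
  t20 'y' -> {0,1,2}, take 0 (4->0 ok)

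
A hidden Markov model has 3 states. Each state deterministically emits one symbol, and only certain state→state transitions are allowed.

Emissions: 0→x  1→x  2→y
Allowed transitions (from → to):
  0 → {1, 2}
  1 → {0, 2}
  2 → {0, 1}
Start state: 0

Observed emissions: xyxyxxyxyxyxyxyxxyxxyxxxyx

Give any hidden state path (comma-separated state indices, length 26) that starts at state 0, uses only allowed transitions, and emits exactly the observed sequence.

  0: obs=x cand={0,1} pick 0 [start]
  1: obs=y cand={2} pick 2 [0->2 ok]
  2: obs=x cand={0,1} pick 1 [2->1 ok]
  3: obs=y cand={2} pick 2 [1->2 ok]
  4: obs=x cand={0,1} pick 0 [2->0 ok]
  5: obs=x cand={0,1} pick 1 [0->1 ok]
  6: obs=y cand={2} pick 2 [1->2 ok]
  7: obs=x cand={0,1} pick 1 [2->1 ok]
  8: obs=y cand={2} pick 2 [1->2 ok]
  9: obs=x cand={0,1} pick 1 [2->1 ok]
  10: obs=y cand={2} pick 2 [1->2 ok]
  11: obs=x cand={0,1} pick 1 [2->1 ok]
  12: obs=y cand={2} pick 2 [1->2 ok]
  13: obs=x cand={0,1} pick 0 [2->0 ok]
  14: obs=y cand={2} pick 2 [0->2 ok]
  15: obs=x cand={0,1} pick 0 [2->0 ok]
  16: obs=x cand={0,1} pick 1 [0->1 ok]
  17: obs=y cand={2} pick 2 [1->2 ok]
  18: obs=x cand={0,1} pick 1 [2->1 ok]
  19: obs=x cand={0,1} pick 0 [1->0 ok]
  20: obs=y cand={2} pick 2 [0->2 ok]
  21: obs=x cand={0,1} pick 1 [2->1 ok]
  22: obs=x cand={0,1} pick 0 [1->0 ok]
  23: obs=x cand={0,1} pick 1 [0->1 ok]
  24: obs=y cand={2} pick 2 [1->2 ok]
  25: obs=x cand={0,1} pick 1 [2->1 ok]

0,2,1,2,0,1,2,1,2,1,2,1,2,0,2,0,1,2,1,0,2,1,0,1,2,1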